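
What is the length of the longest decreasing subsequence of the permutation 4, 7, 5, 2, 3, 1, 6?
4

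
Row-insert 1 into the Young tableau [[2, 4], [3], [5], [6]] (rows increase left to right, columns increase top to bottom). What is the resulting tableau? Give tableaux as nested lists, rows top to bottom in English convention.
[[1, 4], [2], [3], [5], [6]]

In row 1, 1 replaces 2 (the leftmost entry greater than 1); 2 is bumped to row 2. In row 2, 2 replaces 3 (the leftmost entry greater than 2); 3 is bumped to row 3. In row 3, 3 replaces 5 (the leftmost entry greater than 3); 5 is bumped to row 4. In row 4, 5 replaces 6 (the leftmost entry greater than 5); 6 is bumped to row 5. 6 starts a new row 5. The new tableau is [[1, 4], [2], [3], [5], [6]].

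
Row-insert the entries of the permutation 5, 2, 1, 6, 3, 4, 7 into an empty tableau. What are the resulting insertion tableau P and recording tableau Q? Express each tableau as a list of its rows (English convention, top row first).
P = [[1, 3, 4, 7], [2, 6], [5]], Q = [[1, 4, 6, 7], [2, 5], [3]]

Insert each entry of the permutation into P by Schensted row insertion, recording in Q the position of each new cell.

Insert 5: appended to row 1. P = [[5]].
Insert 2: 2 bumps 5 from row 1; 5 starts row 2. P = [[2], [5]].
Insert 1: 1 bumps 2 from row 1; 2 bumps 5 from row 2; 5 starts row 3. P = [[1], [2], [5]].
Insert 6: appended to row 1. P = [[1, 6], [2], [5]].
Insert 3: 3 bumps 6 from row 1; 6 appends to row 2. P = [[1, 3], [2, 6], [5]].
Insert 4: appended to row 1. P = [[1, 3, 4], [2, 6], [5]].
Insert 7: appended to row 1. P = [[1, 3, 4, 7], [2, 6], [5]].

So P = [[1, 3, 4, 7], [2, 6], [5]], Q = [[1, 4, 6, 7], [2, 5], [3]].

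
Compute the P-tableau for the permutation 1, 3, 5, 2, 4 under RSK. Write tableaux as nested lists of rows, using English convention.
P = [[1, 2, 4], [3, 5]]

Insert 1: appended to row 1. P = [[1]].
Insert 3: appended to row 1. P = [[1, 3]].
Insert 5: appended to row 1. P = [[1, 3, 5]].
Insert 2: 2 bumps 3 from row 1; 3 starts row 2. P = [[1, 2, 5], [3]].
Insert 4: 4 bumps 5 from row 1; 5 appends to row 2. P = [[1, 2, 4], [3, 5]].

So P = [[1, 2, 4], [3, 5]].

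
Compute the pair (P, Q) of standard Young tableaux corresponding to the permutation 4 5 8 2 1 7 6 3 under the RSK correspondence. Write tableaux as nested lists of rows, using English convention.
Insert each entry of the permutation into P by Schensted row insertion, recording in Q the position of each new cell.

Insert 4: appended to row 1. P = [[4]].
Insert 5: appended to row 1. P = [[4, 5]].
Insert 8: appended to row 1. P = [[4, 5, 8]].
Insert 2: 2 bumps 4 from row 1; 4 starts row 2. P = [[2, 5, 8], [4]].
Insert 1: 1 bumps 2 from row 1; 2 bumps 4 from row 2; 4 starts row 3. P = [[1, 5, 8], [2], [4]].
Insert 7: 7 bumps 8 from row 1; 8 appends to row 2. P = [[1, 5, 7], [2, 8], [4]].
Insert 6: 6 bumps 7 from row 1; 7 bumps 8 from row 2; 8 appends to row 3. P = [[1, 5, 6], [2, 7], [4, 8]].
Insert 3: 3 bumps 5 from row 1; 5 bumps 7 from row 2; 7 bumps 8 from row 3; 8 starts row 4. P = [[1, 3, 6], [2, 5], [4, 7], [8]].

So P = [[1, 3, 6], [2, 5], [4, 7], [8]], Q = [[1, 2, 3], [4, 6], [5, 7], [8]].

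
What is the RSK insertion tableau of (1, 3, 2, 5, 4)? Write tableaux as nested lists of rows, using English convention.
Insert 1: appended to row 1. P = [[1]].
Insert 3: appended to row 1. P = [[1, 3]].
Insert 2: 2 bumps 3 from row 1; 3 starts row 2. P = [[1, 2], [3]].
Insert 5: appended to row 1. P = [[1, 2, 5], [3]].
Insert 4: 4 bumps 5 from row 1; 5 appends to row 2. P = [[1, 2, 4], [3, 5]].

So P = [[1, 2, 4], [3, 5]].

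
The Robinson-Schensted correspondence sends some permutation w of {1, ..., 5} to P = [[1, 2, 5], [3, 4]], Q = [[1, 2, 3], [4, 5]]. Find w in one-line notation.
Reverse the RSK construction: for i from n down to 1, find the cell of Q containing i, remove the entry at that cell from P, and reverse-bump it up through P; the value ejected from row 1 is w(i).

Step i=5: Q has 5 at row 2, column 2; remove 4 from row 2 of P and reverse-bump: 4 enters row 1 and ejects 2. So w(5) = 2. P is now [[1, 4, 5], [3]].
Step i=4: Q has 4 at row 2, column 1; remove 3 from row 2 of P and reverse-bump: 3 enters row 1 and ejects 1. So w(4) = 1. P is now [[3, 4, 5]].
Step i=3: Q has 3 at row 1, column 3; remove that cell from P, ejecting 5. So w(3) = 5. P is now [[3, 4]].
Step i=2: Q has 2 at row 1, column 2; remove that cell from P, ejecting 4. So w(2) = 4. P is now [[3]].
Step i=1: Q has 1 at row 1, column 1; remove that cell from P, ejecting 3. So w(1) = 3. P is now [].

So w = 3 4 5 1 2.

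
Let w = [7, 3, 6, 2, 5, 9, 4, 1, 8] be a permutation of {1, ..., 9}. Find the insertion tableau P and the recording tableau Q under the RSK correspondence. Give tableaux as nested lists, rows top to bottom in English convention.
Insert each entry of the permutation into P by Schensted row insertion, recording in Q the position of each new cell.

Insert 7: appended to row 1. P = [[7]].
Insert 3: 3 bumps 7 from row 1; 7 starts row 2. P = [[3], [7]].
Insert 6: appended to row 1. P = [[3, 6], [7]].
Insert 2: 2 bumps 3 from row 1; 3 bumps 7 from row 2; 7 starts row 3. P = [[2, 6], [3], [7]].
Insert 5: 5 bumps 6 from row 1; 6 appends to row 2. P = [[2, 5], [3, 6], [7]].
Insert 9: appended to row 1. P = [[2, 5, 9], [3, 6], [7]].
Insert 4: 4 bumps 5 from row 1; 5 bumps 6 from row 2; 6 bumps 7 from row 3; 7 starts row 4. P = [[2, 4, 9], [3, 5], [6], [7]].
Insert 1: 1 bumps 2 from row 1; 2 bumps 3 from row 2; 3 bumps 6 from row 3; 6 bumps 7 from row 4; 7 starts row 5. P = [[1, 4, 9], [2, 5], [3], [6], [7]].
Insert 8: 8 bumps 9 from row 1; 9 appends to row 2. P = [[1, 4, 8], [2, 5, 9], [3], [6], [7]].

So P = [[1, 4, 8], [2, 5, 9], [3], [6], [7]], Q = [[1, 3, 6], [2, 5, 9], [4], [7], [8]].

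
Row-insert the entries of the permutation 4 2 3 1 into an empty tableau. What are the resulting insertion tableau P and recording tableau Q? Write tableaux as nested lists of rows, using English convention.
P = [[1, 3], [2], [4]], Q = [[1, 3], [2], [4]]

Insert each entry of the permutation into P by Schensted row insertion, recording in Q the position of each new cell.

Insert 4: appended to row 1. P = [[4]], Q = [[1]].
Insert 2: 2 bumps 4 from row 1; 4 starts row 2. P = [[2], [4]], Q = [[1], [2]].
Insert 3: appended to row 1. P = [[2, 3], [4]], Q = [[1, 3], [2]].
Insert 1: 1 bumps 2 from row 1; 2 bumps 4 from row 2; 4 starts row 3. P = [[1, 3], [2], [4]], Q = [[1, 3], [2], [4]].

So P = [[1, 3], [2], [4]], Q = [[1, 3], [2], [4]].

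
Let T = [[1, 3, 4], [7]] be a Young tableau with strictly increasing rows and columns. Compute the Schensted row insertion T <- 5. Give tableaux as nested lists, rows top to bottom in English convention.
5 is larger than every entry of row 1, so it is appended to row 1. The new tableau is [[1, 3, 4, 5], [7]].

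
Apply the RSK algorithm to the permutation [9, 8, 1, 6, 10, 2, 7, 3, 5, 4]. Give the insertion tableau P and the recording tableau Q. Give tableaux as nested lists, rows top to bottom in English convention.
Insert each entry of the permutation into P by Schensted row insertion, recording in Q the position of each new cell.

Insert 9: appended to row 1. P = [[9]].
Insert 8: 8 bumps 9 from row 1; 9 starts row 2. P = [[8], [9]].
Insert 1: 1 bumps 8 from row 1; 8 bumps 9 from row 2; 9 starts row 3. P = [[1], [8], [9]].
Insert 6: appended to row 1. P = [[1, 6], [8], [9]].
Insert 10: appended to row 1. P = [[1, 6, 10], [8], [9]].
Insert 2: 2 bumps 6 from row 1; 6 bumps 8 from row 2; 8 bumps 9 from row 3; 9 starts row 4. P = [[1, 2, 10], [6], [8], [9]].
Insert 7: 7 bumps 10 from row 1; 10 appends to row 2. P = [[1, 2, 7], [6, 10], [8], [9]].
Insert 3: 3 bumps 7 from row 1; 7 bumps 10 from row 2; 10 appends to row 3. P = [[1, 2, 3], [6, 7], [8, 10], [9]].
Insert 5: appended to row 1. P = [[1, 2, 3, 5], [6, 7], [8, 10], [9]].
Insert 4: 4 bumps 5 from row 1; 5 bumps 6 from row 2; 6 bumps 8 from row 3; 8 bumps 9 from row 4; 9 starts row 5. P = [[1, 2, 3, 4], [5, 7], [6, 10], [8], [9]].

So P = [[1, 2, 3, 4], [5, 7], [6, 10], [8], [9]], Q = [[1, 4, 5, 9], [2, 7], [3, 8], [6], [10]].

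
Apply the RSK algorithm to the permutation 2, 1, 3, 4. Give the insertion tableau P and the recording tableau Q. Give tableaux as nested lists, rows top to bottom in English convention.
Insert each entry of the permutation into P by Schensted row insertion, recording in Q the position of each new cell.

Insert 2: appended to row 1. P = [[2]], Q = [[1]].
Insert 1: 1 bumps 2 from row 1; 2 starts row 2. P = [[1], [2]], Q = [[1], [2]].
Insert 3: appended to row 1. P = [[1, 3], [2]], Q = [[1, 3], [2]].
Insert 4: appended to row 1. P = [[1, 3, 4], [2]], Q = [[1, 3, 4], [2]].

So P = [[1, 3, 4], [2]], Q = [[1, 3, 4], [2]].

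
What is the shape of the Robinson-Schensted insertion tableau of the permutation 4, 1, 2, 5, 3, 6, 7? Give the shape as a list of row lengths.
[5, 2]

Row-insert each entry into an empty tableau.

After inserting 4: P = [[4]].
After inserting 1: P = [[1], [4]].
After inserting 2: P = [[1, 2], [4]].
After inserting 5: P = [[1, 2, 5], [4]].
After inserting 3: P = [[1, 2, 3], [4, 5]].
After inserting 6: P = [[1, 2, 3, 6], [4, 5]].
After inserting 7: P = [[1, 2, 3, 6, 7], [4, 5]].

The final insertion tableau P = [[1, 2, 3, 6, 7], [4, 5]] has shape [5, 2].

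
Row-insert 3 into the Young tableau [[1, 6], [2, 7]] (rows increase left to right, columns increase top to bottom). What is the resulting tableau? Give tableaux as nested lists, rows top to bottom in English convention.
[[1, 3], [2, 6], [7]]

In row 1, 3 replaces 6 (the leftmost entry greater than 3); 6 is bumped to row 2. In row 2, 6 replaces 7 (the leftmost entry greater than 6); 7 is bumped to row 3. 7 starts a new row 3. The new tableau is [[1, 3], [2, 6], [7]].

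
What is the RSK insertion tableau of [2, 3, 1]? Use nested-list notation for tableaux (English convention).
P = [[1, 3], [2]]

After inserting 2: P = [[2]].
After inserting 3: P = [[2, 3]].
After inserting 1: P = [[1, 3], [2]].

So P = [[1, 3], [2]].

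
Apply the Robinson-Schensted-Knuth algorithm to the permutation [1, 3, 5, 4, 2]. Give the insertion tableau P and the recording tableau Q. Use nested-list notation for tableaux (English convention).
P = [[1, 2, 4], [3], [5]], Q = [[1, 2, 3], [4], [5]]

Insert each entry of the permutation into P by Schensted row insertion, recording in Q the position of each new cell.

Insert 1: appended to row 1. P = [[1]].
Insert 3: appended to row 1. P = [[1, 3]].
Insert 5: appended to row 1. P = [[1, 3, 5]].
Insert 4: 4 bumps 5 from row 1; 5 starts row 2. P = [[1, 3, 4], [5]].
Insert 2: 2 bumps 3 from row 1; 3 bumps 5 from row 2; 5 starts row 3. P = [[1, 2, 4], [3], [5]].

So P = [[1, 2, 4], [3], [5]], Q = [[1, 2, 3], [4], [5]].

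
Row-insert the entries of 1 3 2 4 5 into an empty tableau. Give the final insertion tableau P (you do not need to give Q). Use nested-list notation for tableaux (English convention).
After inserting 1: P = [[1]].
After inserting 3: P = [[1, 3]].
After inserting 2: P = [[1, 2], [3]].
After inserting 4: P = [[1, 2, 4], [3]].
After inserting 5: P = [[1, 2, 4, 5], [3]].

So P = [[1, 2, 4, 5], [3]].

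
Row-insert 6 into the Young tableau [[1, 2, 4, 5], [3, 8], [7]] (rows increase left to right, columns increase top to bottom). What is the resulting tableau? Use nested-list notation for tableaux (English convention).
[[1, 2, 4, 5, 6], [3, 8], [7]]

6 is larger than every entry of row 1, so it is appended to row 1. The new tableau is [[1, 2, 4, 5, 6], [3, 8], [7]].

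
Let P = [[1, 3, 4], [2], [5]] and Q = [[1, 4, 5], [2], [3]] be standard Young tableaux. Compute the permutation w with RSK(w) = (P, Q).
5 2 1 3 4

Reverse the RSK construction: for i from n down to 1, find the cell of Q containing i, remove the entry at that cell from P, and reverse-bump it up through P; the value ejected from row 1 is w(i).

Step i=5: Q has 5 at row 1, column 3; remove that cell from P, ejecting 4. So w(5) = 4. P is now [[1, 3], [2], [5]].
Step i=4: Q has 4 at row 1, column 2; remove that cell from P, ejecting 3. So w(4) = 3. P is now [[1], [2], [5]].
Step i=3: Q has 3 at row 3, column 1; remove 5 from row 3 of P and reverse-bump: 5 enters row 2 and ejects 2; 2 enters row 1 and ejects 1. So w(3) = 1. P is now [[2], [5]].
Step i=2: Q has 2 at row 2, column 1; remove 5 from row 2 of P and reverse-bump: 5 enters row 1 and ejects 2. So w(2) = 2. P is now [[5]].
Step i=1: Q has 1 at row 1, column 1; remove that cell from P, ejecting 5. So w(1) = 5. P is now [].

So w = 5 2 1 3 4.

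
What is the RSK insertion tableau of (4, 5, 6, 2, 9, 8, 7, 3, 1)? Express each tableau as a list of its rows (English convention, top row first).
P = [[1, 3, 6, 7], [2, 5], [4], [8], [9]]

Insert 4: appended to row 1. P = [[4]].
Insert 5: appended to row 1. P = [[4, 5]].
Insert 6: appended to row 1. P = [[4, 5, 6]].
Insert 2: 2 bumps 4 from row 1; 4 starts row 2. P = [[2, 5, 6], [4]].
Insert 9: appended to row 1. P = [[2, 5, 6, 9], [4]].
Insert 8: 8 bumps 9 from row 1; 9 appends to row 2. P = [[2, 5, 6, 8], [4, 9]].
Insert 7: 7 bumps 8 from row 1; 8 bumps 9 from row 2; 9 starts row 3. P = [[2, 5, 6, 7], [4, 8], [9]].
Insert 3: 3 bumps 5 from row 1; 5 bumps 8 from row 2; 8 bumps 9 from row 3; 9 starts row 4. P = [[2, 3, 6, 7], [4, 5], [8], [9]].
Insert 1: 1 bumps 2 from row 1; 2 bumps 4 from row 2; 4 bumps 8 from row 3; 8 bumps 9 from row 4; 9 starts row 5. P = [[1, 3, 6, 7], [2, 5], [4], [8], [9]].

So P = [[1, 3, 6, 7], [2, 5], [4], [8], [9]].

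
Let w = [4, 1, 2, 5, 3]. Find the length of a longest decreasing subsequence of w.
2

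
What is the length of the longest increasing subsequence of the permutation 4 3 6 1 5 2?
2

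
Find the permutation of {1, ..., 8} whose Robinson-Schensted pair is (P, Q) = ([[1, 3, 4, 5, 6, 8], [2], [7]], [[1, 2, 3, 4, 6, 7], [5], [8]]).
2 3 4 7 5 6 8 1

Reverse the RSK construction: for i from n down to 1, find the cell of Q containing i, remove the entry at that cell from P, and reverse-bump it up through P; the value ejected from row 1 is w(i).

Step i=8: Q has 8 at row 3, column 1; remove 7 from row 3 of P and reverse-bump: 7 enters row 2 and ejects 2; 2 enters row 1 and ejects 1. So w(8) = 1. P is now [[2, 3, 4, 5, 6, 8], [7]].
Step i=7: Q has 7 at row 1, column 6; remove that cell from P, ejecting 8. So w(7) = 8. P is now [[2, 3, 4, 5, 6], [7]].
Step i=6: Q has 6 at row 1, column 5; remove that cell from P, ejecting 6. So w(6) = 6. P is now [[2, 3, 4, 5], [7]].
Step i=5: Q has 5 at row 2, column 1; remove 7 from row 2 of P and reverse-bump: 7 enters row 1 and ejects 5. So w(5) = 5. P is now [[2, 3, 4, 7]].
Step i=4: Q has 4 at row 1, column 4; remove that cell from P, ejecting 7. So w(4) = 7. P is now [[2, 3, 4]].
Step i=3: Q has 3 at row 1, column 3; remove that cell from P, ejecting 4. So w(3) = 4. P is now [[2, 3]].
Step i=2: Q has 2 at row 1, column 2; remove that cell from P, ejecting 3. So w(2) = 3. P is now [[2]].
Step i=1: Q has 1 at row 1, column 1; remove that cell from P, ejecting 2. So w(1) = 2. P is now [].

So w = 2 3 4 7 5 6 8 1.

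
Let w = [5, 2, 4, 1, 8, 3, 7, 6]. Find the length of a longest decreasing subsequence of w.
3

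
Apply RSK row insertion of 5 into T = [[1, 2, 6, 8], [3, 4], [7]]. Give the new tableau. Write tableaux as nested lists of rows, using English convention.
[[1, 2, 5, 8], [3, 4, 6], [7]]

In row 1, 5 replaces 6 (the leftmost entry greater than 5); 6 is bumped to row 2. 6 is appended to row 2. The new tableau is [[1, 2, 5, 8], [3, 4, 6], [7]].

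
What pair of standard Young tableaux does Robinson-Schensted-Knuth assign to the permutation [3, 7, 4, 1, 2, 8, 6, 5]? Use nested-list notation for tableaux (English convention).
Insert each entry of the permutation into P by Schensted row insertion, recording in Q the position of each new cell.

Insert 3: appended to row 1. P = [[3]].
Insert 7: appended to row 1. P = [[3, 7]].
Insert 4: 4 bumps 7 from row 1; 7 starts row 2. P = [[3, 4], [7]].
Insert 1: 1 bumps 3 from row 1; 3 bumps 7 from row 2; 7 starts row 3. P = [[1, 4], [3], [7]].
Insert 2: 2 bumps 4 from row 1; 4 appends to row 2. P = [[1, 2], [3, 4], [7]].
Insert 8: appended to row 1. P = [[1, 2, 8], [3, 4], [7]].
Insert 6: 6 bumps 8 from row 1; 8 appends to row 2. P = [[1, 2, 6], [3, 4, 8], [7]].
Insert 5: 5 bumps 6 from row 1; 6 bumps 8 from row 2; 8 appends to row 3. P = [[1, 2, 5], [3, 4, 6], [7, 8]].

So P = [[1, 2, 5], [3, 4, 6], [7, 8]], Q = [[1, 2, 6], [3, 5, 7], [4, 8]].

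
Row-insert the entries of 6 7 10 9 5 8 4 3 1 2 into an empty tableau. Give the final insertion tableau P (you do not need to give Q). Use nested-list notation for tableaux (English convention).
Insert 6: appended to row 1. P = [[6]].
Insert 7: appended to row 1. P = [[6, 7]].
Insert 10: appended to row 1. P = [[6, 7, 10]].
Insert 9: 9 bumps 10 from row 1; 10 starts row 2. P = [[6, 7, 9], [10]].
Insert 5: 5 bumps 6 from row 1; 6 bumps 10 from row 2; 10 starts row 3. P = [[5, 7, 9], [6], [10]].
Insert 8: 8 bumps 9 from row 1; 9 appends to row 2. P = [[5, 7, 8], [6, 9], [10]].
Insert 4: 4 bumps 5 from row 1; 5 bumps 6 from row 2; 6 bumps 10 from row 3; 10 starts row 4. P = [[4, 7, 8], [5, 9], [6], [10]].
Insert 3: 3 bumps 4 from row 1; 4 bumps 5 from row 2; 5 bumps 6 from row 3; 6 bumps 10 from row 4; 10 starts row 5. P = [[3, 7, 8], [4, 9], [5], [6], [10]].
Insert 1: 1 bumps 3 from row 1; 3 bumps 4 from row 2; 4 bumps 5 from row 3; 5 bumps 6 from row 4; 6 bumps 10 from row 5; 10 starts row 6. P = [[1, 7, 8], [3, 9], [4], [5], [6], [10]].
Insert 2: 2 bumps 7 from row 1; 7 bumps 9 from row 2; 9 appends to row 3. P = [[1, 2, 8], [3, 7], [4, 9], [5], [6], [10]].

So P = [[1, 2, 8], [3, 7], [4, 9], [5], [6], [10]].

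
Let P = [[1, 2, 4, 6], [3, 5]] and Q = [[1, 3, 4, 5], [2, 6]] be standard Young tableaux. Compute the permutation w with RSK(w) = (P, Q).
Reverse RSK: for i = n, n-1, ..., 1, locate i in Q, remove the corresponding corner cell from P, and reverse-bump its entry up through P; the value ejected from row 1 is w(i).

So w = 3 1 2 5 6 4.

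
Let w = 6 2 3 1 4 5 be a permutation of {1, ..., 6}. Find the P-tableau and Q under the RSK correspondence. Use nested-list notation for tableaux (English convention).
P = [[1, 3, 4, 5], [2], [6]], Q = [[1, 3, 5, 6], [2], [4]]

Insert each entry of the permutation into P by Schensted row insertion, recording in Q the position of each new cell.

Insert 6: appended to row 1. P = [[6]].
Insert 2: 2 bumps 6 from row 1; 6 starts row 2. P = [[2], [6]].
Insert 3: appended to row 1. P = [[2, 3], [6]].
Insert 1: 1 bumps 2 from row 1; 2 bumps 6 from row 2; 6 starts row 3. P = [[1, 3], [2], [6]].
Insert 4: appended to row 1. P = [[1, 3, 4], [2], [6]].
Insert 5: appended to row 1. P = [[1, 3, 4, 5], [2], [6]].

So P = [[1, 3, 4, 5], [2], [6]], Q = [[1, 3, 5, 6], [2], [4]].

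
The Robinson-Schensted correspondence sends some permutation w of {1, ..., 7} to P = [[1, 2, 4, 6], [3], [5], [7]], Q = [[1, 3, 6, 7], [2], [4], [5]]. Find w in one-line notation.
7 1 5 3 2 4 6

Reverse RSK: for i = n, n-1, ..., 1, locate i in Q, remove the corresponding corner cell from P, and reverse-bump its entry up through P; the value ejected from row 1 is w(i).

So w = 7 1 5 3 2 4 6.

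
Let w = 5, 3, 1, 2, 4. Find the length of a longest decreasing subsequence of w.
3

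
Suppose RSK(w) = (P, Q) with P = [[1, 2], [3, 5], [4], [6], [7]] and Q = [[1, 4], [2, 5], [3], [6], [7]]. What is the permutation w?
Reverse the RSK construction: for i from n down to 1, find the cell of Q containing i, remove the entry at that cell from P, and reverse-bump it up through P; the value ejected from row 1 is w(i).

Step i=7: Q has 7 at row 5, column 1; remove 7 from row 5 of P and reverse-bump: 7 enters row 4 and ejects 6; 6 enters row 3 and ejects 4; 4 enters row 2 and ejects 3; 3 enters row 1 and ejects 2. So w(7) = 2. P is now [[1, 3], [4, 5], [6], [7]].
Step i=6: Q has 6 at row 4, column 1; remove 7 from row 4 of P and reverse-bump: 7 enters row 3 and ejects 6; 6 enters row 2 and ejects 5; 5 enters row 1 and ejects 3. So w(6) = 3. P is now [[1, 5], [4, 6], [7]].
Step i=5: Q has 5 at row 2, column 2; remove 6 from row 2 of P and reverse-bump: 6 enters row 1 and ejects 5. So w(5) = 5. P is now [[1, 6], [4], [7]].
Step i=4: Q has 4 at row 1, column 2; remove that cell from P, ejecting 6. So w(4) = 6. P is now [[1], [4], [7]].
Step i=3: Q has 3 at row 3, column 1; remove 7 from row 3 of P and reverse-bump: 7 enters row 2 and ejects 4; 4 enters row 1 and ejects 1. So w(3) = 1. P is now [[4], [7]].
Step i=2: Q has 2 at row 2, column 1; remove 7 from row 2 of P and reverse-bump: 7 enters row 1 and ejects 4. So w(2) = 4. P is now [[7]].
Step i=1: Q has 1 at row 1, column 1; remove that cell from P, ejecting 7. So w(1) = 7. P is now [].

So w = 7 4 1 6 5 3 2.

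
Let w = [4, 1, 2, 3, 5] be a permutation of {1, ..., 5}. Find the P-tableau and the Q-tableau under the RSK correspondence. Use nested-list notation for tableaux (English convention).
P = [[1, 2, 3, 5], [4]], Q = [[1, 3, 4, 5], [2]]

Insert each entry of the permutation into P by Schensted row insertion, recording in Q the position of each new cell.

Insert 4: appended to row 1. P = [[4]].
Insert 1: 1 bumps 4 from row 1; 4 starts row 2. P = [[1], [4]].
Insert 2: appended to row 1. P = [[1, 2], [4]].
Insert 3: appended to row 1. P = [[1, 2, 3], [4]].
Insert 5: appended to row 1. P = [[1, 2, 3, 5], [4]].

So P = [[1, 2, 3, 5], [4]], Q = [[1, 3, 4, 5], [2]].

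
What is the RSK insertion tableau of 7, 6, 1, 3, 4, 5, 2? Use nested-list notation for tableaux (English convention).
Insert 7: appended to row 1. P = [[7]].
Insert 6: 6 bumps 7 from row 1; 7 starts row 2. P = [[6], [7]].
Insert 1: 1 bumps 6 from row 1; 6 bumps 7 from row 2; 7 starts row 3. P = [[1], [6], [7]].
Insert 3: appended to row 1. P = [[1, 3], [6], [7]].
Insert 4: appended to row 1. P = [[1, 3, 4], [6], [7]].
Insert 5: appended to row 1. P = [[1, 3, 4, 5], [6], [7]].
Insert 2: 2 bumps 3 from row 1; 3 bumps 6 from row 2; 6 bumps 7 from row 3; 7 starts row 4. P = [[1, 2, 4, 5], [3], [6], [7]].

So P = [[1, 2, 4, 5], [3], [6], [7]].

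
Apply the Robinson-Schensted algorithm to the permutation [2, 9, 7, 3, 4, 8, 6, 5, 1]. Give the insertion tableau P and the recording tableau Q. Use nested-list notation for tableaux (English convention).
Insert each entry of the permutation into P by Schensted row insertion, recording in Q the position of each new cell.

After inserting 2: P = [[2]].
After inserting 9: P = [[2, 9]].
After inserting 7: P = [[2, 7], [9]].
After inserting 3: P = [[2, 3], [7], [9]].
After inserting 4: P = [[2, 3, 4], [7], [9]].
After inserting 8: P = [[2, 3, 4, 8], [7], [9]].
After inserting 6: P = [[2, 3, 4, 6], [7, 8], [9]].
After inserting 5: P = [[2, 3, 4, 5], [6, 8], [7], [9]].
After inserting 1: P = [[1, 3, 4, 5], [2, 8], [6], [7], [9]].

So P = [[1, 3, 4, 5], [2, 8], [6], [7], [9]], Q = [[1, 2, 5, 6], [3, 7], [4], [8], [9]].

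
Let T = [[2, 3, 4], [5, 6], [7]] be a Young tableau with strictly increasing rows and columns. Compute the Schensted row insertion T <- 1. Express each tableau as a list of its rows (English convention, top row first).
In row 1, 1 replaces 2 (the leftmost entry greater than 1); 2 is bumped to row 2. In row 2, 2 replaces 5 (the leftmost entry greater than 2); 5 is bumped to row 3. In row 3, 5 replaces 7 (the leftmost entry greater than 5); 7 is bumped to row 4. 7 starts a new row 4. The new tableau is [[1, 3, 4], [2, 6], [5], [7]].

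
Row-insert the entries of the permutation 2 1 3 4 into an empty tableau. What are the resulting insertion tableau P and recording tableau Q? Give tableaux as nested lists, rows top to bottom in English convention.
Insert each entry of the permutation into P by Schensted row insertion, recording in Q the position of each new cell.

Insert 2: appended to row 1. P = [[2]].
Insert 1: 1 bumps 2 from row 1; 2 starts row 2. P = [[1], [2]].
Insert 3: appended to row 1. P = [[1, 3], [2]].
Insert 4: appended to row 1. P = [[1, 3, 4], [2]].

So P = [[1, 3, 4], [2]], Q = [[1, 3, 4], [2]].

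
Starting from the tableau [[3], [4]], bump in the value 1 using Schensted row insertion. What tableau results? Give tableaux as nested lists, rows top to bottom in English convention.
[[1], [3], [4]]

In row 1, 1 replaces 3 (the leftmost entry greater than 1); 3 is bumped to row 2. In row 2, 3 replaces 4 (the leftmost entry greater than 3); 4 is bumped to row 3. 4 starts a new row 3. The new tableau is [[1], [3], [4]].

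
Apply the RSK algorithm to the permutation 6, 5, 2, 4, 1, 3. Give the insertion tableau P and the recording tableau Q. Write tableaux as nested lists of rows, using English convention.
P = [[1, 3], [2, 4], [5], [6]], Q = [[1, 4], [2, 6], [3], [5]]

Insert each entry of the permutation into P by Schensted row insertion, recording in Q the position of each new cell.

After inserting 6: P = [[6]].
After inserting 5: P = [[5], [6]].
After inserting 2: P = [[2], [5], [6]].
After inserting 4: P = [[2, 4], [5], [6]].
After inserting 1: P = [[1, 4], [2], [5], [6]].
After inserting 3: P = [[1, 3], [2, 4], [5], [6]].

So P = [[1, 3], [2, 4], [5], [6]], Q = [[1, 4], [2, 6], [3], [5]].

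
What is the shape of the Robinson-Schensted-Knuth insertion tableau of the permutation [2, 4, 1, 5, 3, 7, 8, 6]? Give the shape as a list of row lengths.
Row-insert each entry into an empty tableau.

After inserting 2: P = [[2]].
After inserting 4: P = [[2, 4]].
After inserting 1: P = [[1, 4], [2]].
After inserting 5: P = [[1, 4, 5], [2]].
After inserting 3: P = [[1, 3, 5], [2, 4]].
After inserting 7: P = [[1, 3, 5, 7], [2, 4]].
After inserting 8: P = [[1, 3, 5, 7, 8], [2, 4]].
After inserting 6: P = [[1, 3, 5, 6, 8], [2, 4, 7]].

The final insertion tableau P = [[1, 3, 5, 6, 8], [2, 4, 7]] has shape [5, 3].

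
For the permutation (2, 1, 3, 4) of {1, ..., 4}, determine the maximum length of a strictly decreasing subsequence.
2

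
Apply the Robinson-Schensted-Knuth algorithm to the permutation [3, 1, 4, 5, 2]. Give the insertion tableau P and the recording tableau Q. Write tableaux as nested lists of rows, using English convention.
P = [[1, 2, 5], [3, 4]], Q = [[1, 3, 4], [2, 5]]

Insert each entry of the permutation into P by Schensted row insertion, recording in Q the position of each new cell.

Insert 3: appended to row 1. P = [[3]].
Insert 1: 1 bumps 3 from row 1; 3 starts row 2. P = [[1], [3]].
Insert 4: appended to row 1. P = [[1, 4], [3]].
Insert 5: appended to row 1. P = [[1, 4, 5], [3]].
Insert 2: 2 bumps 4 from row 1; 4 appends to row 2. P = [[1, 2, 5], [3, 4]].

So P = [[1, 2, 5], [3, 4]], Q = [[1, 3, 4], [2, 5]].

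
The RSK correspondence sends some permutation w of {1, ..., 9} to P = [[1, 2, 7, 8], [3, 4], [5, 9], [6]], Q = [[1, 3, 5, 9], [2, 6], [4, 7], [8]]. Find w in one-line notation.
Reverse RSK: for i = n, n-1, ..., 1, locate i in Q, remove the corresponding corner cell from P, and reverse-bump its entry up through P; the value ejected from row 1 is w(i).

So w = 6 3 5 1 9 7 4 2 8.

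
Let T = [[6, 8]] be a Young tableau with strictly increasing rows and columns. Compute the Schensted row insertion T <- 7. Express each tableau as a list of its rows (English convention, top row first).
In row 1, 7 replaces 8 (the leftmost entry greater than 7); 8 is bumped to row 2. 8 starts a new row 2. The new tableau is [[6, 7], [8]].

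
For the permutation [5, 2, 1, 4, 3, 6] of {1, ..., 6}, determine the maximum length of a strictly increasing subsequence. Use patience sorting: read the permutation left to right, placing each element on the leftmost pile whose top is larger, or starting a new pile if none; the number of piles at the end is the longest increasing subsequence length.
5: new pile. tops = [5]
2: onto pile 1 (replacing 5). tops = [2]
1: onto pile 1 (replacing 2). tops = [1]
4: new pile. tops = [1, 4]
3: onto pile 2 (replacing 4). tops = [1, 3]
6: new pile. tops = [1, 3, 6]

3 piles, so the longest increasing subsequence has length 3.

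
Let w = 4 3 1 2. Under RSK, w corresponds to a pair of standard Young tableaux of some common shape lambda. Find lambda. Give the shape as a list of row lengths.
[2, 1, 1]

Row-insert each entry into an empty tableau.

After inserting 4: P = [[4]].
After inserting 3: P = [[3], [4]].
After inserting 1: P = [[1], [3], [4]].
After inserting 2: P = [[1, 2], [3], [4]].

The final insertion tableau P = [[1, 2], [3], [4]] has shape [2, 1, 1].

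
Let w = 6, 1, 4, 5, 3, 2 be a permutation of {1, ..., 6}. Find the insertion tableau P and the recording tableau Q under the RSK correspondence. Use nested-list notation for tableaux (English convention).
P = [[1, 2, 5], [3], [4], [6]], Q = [[1, 3, 4], [2], [5], [6]]

Insert each entry of the permutation into P by Schensted row insertion, recording in Q the position of each new cell.

Insert 6: appended to row 1. P = [[6]].
Insert 1: 1 bumps 6 from row 1; 6 starts row 2. P = [[1], [6]].
Insert 4: appended to row 1. P = [[1, 4], [6]].
Insert 5: appended to row 1. P = [[1, 4, 5], [6]].
Insert 3: 3 bumps 4 from row 1; 4 bumps 6 from row 2; 6 starts row 3. P = [[1, 3, 5], [4], [6]].
Insert 2: 2 bumps 3 from row 1; 3 bumps 4 from row 2; 4 bumps 6 from row 3; 6 starts row 4. P = [[1, 2, 5], [3], [4], [6]].

So P = [[1, 2, 5], [3], [4], [6]], Q = [[1, 3, 4], [2], [5], [6]].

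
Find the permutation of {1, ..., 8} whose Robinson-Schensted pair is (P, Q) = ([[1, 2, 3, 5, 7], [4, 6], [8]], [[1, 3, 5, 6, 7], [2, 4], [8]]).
Reverse the RSK construction: for i from n down to 1, find the cell of Q containing i, remove the entry at that cell from P, and reverse-bump it up through P; the value ejected from row 1 is w(i).

Step i=8: Q has 8 at row 3, column 1; remove 8 from row 3 of P and reverse-bump: 8 enters row 2 and ejects 6; 6 enters row 1 and ejects 5. So w(8) = 5. P is now [[1, 2, 3, 6, 7], [4, 8]].
Step i=7: Q has 7 at row 1, column 5; remove that cell from P, ejecting 7. So w(7) = 7. P is now [[1, 2, 3, 6], [4, 8]].
Step i=6: Q has 6 at row 1, column 4; remove that cell from P, ejecting 6. So w(6) = 6. P is now [[1, 2, 3], [4, 8]].
Step i=5: Q has 5 at row 1, column 3; remove that cell from P, ejecting 3. So w(5) = 3. P is now [[1, 2], [4, 8]].
Step i=4: Q has 4 at row 2, column 2; remove 8 from row 2 of P and reverse-bump: 8 enters row 1 and ejects 2. So w(4) = 2. P is now [[1, 8], [4]].
Step i=3: Q has 3 at row 1, column 2; remove that cell from P, ejecting 8. So w(3) = 8. P is now [[1], [4]].
Step i=2: Q has 2 at row 2, column 1; remove 4 from row 2 of P and reverse-bump: 4 enters row 1 and ejects 1. So w(2) = 1. P is now [[4]].
Step i=1: Q has 1 at row 1, column 1; remove that cell from P, ejecting 4. So w(1) = 4. P is now [].

So w = 4 1 8 2 3 6 7 5.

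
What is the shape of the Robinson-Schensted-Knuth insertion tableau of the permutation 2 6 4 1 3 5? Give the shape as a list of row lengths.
Row-insert each entry into an empty tableau.

After inserting 2: P = [[2]].
After inserting 6: P = [[2, 6]].
After inserting 4: P = [[2, 4], [6]].
After inserting 1: P = [[1, 4], [2], [6]].
After inserting 3: P = [[1, 3], [2, 4], [6]].
After inserting 5: P = [[1, 3, 5], [2, 4], [6]].

The final insertion tableau P = [[1, 3, 5], [2, 4], [6]] has shape [3, 2, 1].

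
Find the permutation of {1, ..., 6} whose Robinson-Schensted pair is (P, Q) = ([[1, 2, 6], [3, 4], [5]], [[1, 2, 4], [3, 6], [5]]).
Reverse the RSK construction: for i from n down to 1, find the cell of Q containing i, remove the entry at that cell from P, and reverse-bump it up through P; the value ejected from row 1 is w(i).

Step i=6: Q has 6 at row 2, column 2; remove 4 from row 2 of P and reverse-bump: 4 enters row 1 and ejects 2. So w(6) = 2. P is now [[1, 4, 6], [3], [5]].
Step i=5: Q has 5 at row 3, column 1; remove 5 from row 3 of P and reverse-bump: 5 enters row 2 and ejects 3; 3 enters row 1 and ejects 1. So w(5) = 1. P is now [[3, 4, 6], [5]].
Step i=4: Q has 4 at row 1, column 3; remove that cell from P, ejecting 6. So w(4) = 6. P is now [[3, 4], [5]].
Step i=3: Q has 3 at row 2, column 1; remove 5 from row 2 of P and reverse-bump: 5 enters row 1 and ejects 4. So w(3) = 4. P is now [[3, 5]].
Step i=2: Q has 2 at row 1, column 2; remove that cell from P, ejecting 5. So w(2) = 5. P is now [[3]].
Step i=1: Q has 1 at row 1, column 1; remove that cell from P, ejecting 3. So w(1) = 3. P is now [].

So w = 3 5 4 6 1 2.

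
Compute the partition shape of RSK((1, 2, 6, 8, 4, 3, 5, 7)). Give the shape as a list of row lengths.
Row-insert each entry into an empty tableau.

After inserting 1: P = [[1]].
After inserting 2: P = [[1, 2]].
After inserting 6: P = [[1, 2, 6]].
After inserting 8: P = [[1, 2, 6, 8]].
After inserting 4: P = [[1, 2, 4, 8], [6]].
After inserting 3: P = [[1, 2, 3, 8], [4], [6]].
After inserting 5: P = [[1, 2, 3, 5], [4, 8], [6]].
After inserting 7: P = [[1, 2, 3, 5, 7], [4, 8], [6]].

The final insertion tableau P = [[1, 2, 3, 5, 7], [4, 8], [6]] has shape [5, 2, 1].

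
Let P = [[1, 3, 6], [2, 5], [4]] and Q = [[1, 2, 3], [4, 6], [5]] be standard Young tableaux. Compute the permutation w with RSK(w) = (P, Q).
Reverse RSK: for i = n, n-1, ..., 1, locate i in Q, remove the corresponding corner cell from P, and reverse-bump its entry up through P; the value ejected from row 1 is w(i).

So w = 4 5 6 2 1 3.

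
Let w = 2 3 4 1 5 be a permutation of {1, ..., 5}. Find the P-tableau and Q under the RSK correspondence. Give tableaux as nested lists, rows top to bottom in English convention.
P = [[1, 3, 4, 5], [2]], Q = [[1, 2, 3, 5], [4]]

Insert each entry of the permutation into P by Schensted row insertion, recording in Q the position of each new cell.

Insert 2: appended to row 1. P = [[2]].
Insert 3: appended to row 1. P = [[2, 3]].
Insert 4: appended to row 1. P = [[2, 3, 4]].
Insert 1: 1 bumps 2 from row 1; 2 starts row 2. P = [[1, 3, 4], [2]].
Insert 5: appended to row 1. P = [[1, 3, 4, 5], [2]].

So P = [[1, 3, 4, 5], [2]], Q = [[1, 2, 3, 5], [4]].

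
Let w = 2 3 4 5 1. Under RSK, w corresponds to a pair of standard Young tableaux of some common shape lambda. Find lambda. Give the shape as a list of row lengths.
[4, 1]

Row-insert each entry into an empty tableau.

After inserting 2: P = [[2]].
After inserting 3: P = [[2, 3]].
After inserting 4: P = [[2, 3, 4]].
After inserting 5: P = [[2, 3, 4, 5]].
After inserting 1: P = [[1, 3, 4, 5], [2]].

The final insertion tableau P = [[1, 3, 4, 5], [2]] has shape [4, 1].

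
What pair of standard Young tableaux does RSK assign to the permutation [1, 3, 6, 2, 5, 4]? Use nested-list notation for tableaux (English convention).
P = [[1, 2, 4], [3, 5], [6]], Q = [[1, 2, 3], [4, 5], [6]]

Insert each entry of the permutation into P by Schensted row insertion, recording in Q the position of each new cell.

Insert 1: appended to row 1. P = [[1]].
Insert 3: appended to row 1. P = [[1, 3]].
Insert 6: appended to row 1. P = [[1, 3, 6]].
Insert 2: 2 bumps 3 from row 1; 3 starts row 2. P = [[1, 2, 6], [3]].
Insert 5: 5 bumps 6 from row 1; 6 appends to row 2. P = [[1, 2, 5], [3, 6]].
Insert 4: 4 bumps 5 from row 1; 5 bumps 6 from row 2; 6 starts row 3. P = [[1, 2, 4], [3, 5], [6]].

So P = [[1, 2, 4], [3, 5], [6]], Q = [[1, 2, 3], [4, 5], [6]].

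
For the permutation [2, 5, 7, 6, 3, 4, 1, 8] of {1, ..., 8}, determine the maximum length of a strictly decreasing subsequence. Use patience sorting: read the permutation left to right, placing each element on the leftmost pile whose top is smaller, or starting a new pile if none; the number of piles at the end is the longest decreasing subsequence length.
2: new pile. tops = [2]
5: onto pile 1 (replacing 2). tops = [5]
7: onto pile 1 (replacing 5). tops = [7]
6: new pile. tops = [7, 6]
3: new pile. tops = [7, 6, 3]
4: onto pile 3 (replacing 3). tops = [7, 6, 4]
1: new pile. tops = [7, 6, 4, 1]
8: onto pile 1 (replacing 7). tops = [8, 6, 4, 1]

4 piles, so the longest decreasing subsequence has length 4.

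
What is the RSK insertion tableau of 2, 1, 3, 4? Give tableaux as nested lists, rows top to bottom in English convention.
P = [[1, 3, 4], [2]]

Insert 2: appended to row 1. P = [[2]].
Insert 1: 1 bumps 2 from row 1; 2 starts row 2. P = [[1], [2]].
Insert 3: appended to row 1. P = [[1, 3], [2]].
Insert 4: appended to row 1. P = [[1, 3, 4], [2]].

So P = [[1, 3, 4], [2]].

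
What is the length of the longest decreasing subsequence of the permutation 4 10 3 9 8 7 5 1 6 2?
6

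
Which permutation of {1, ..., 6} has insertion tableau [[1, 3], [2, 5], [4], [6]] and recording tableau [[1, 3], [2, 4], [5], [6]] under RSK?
Reverse the RSK construction: for i from n down to 1, find the cell of Q containing i, remove the entry at that cell from P, and reverse-bump it up through P; the value ejected from row 1 is w(i).

Step i=6: Q has 6 at row 4, column 1; remove 6 from row 4 of P and reverse-bump: 6 enters row 3 and ejects 4; 4 enters row 2 and ejects 2; 2 enters row 1 and ejects 1. So w(6) = 1. P is now [[2, 3], [4, 5], [6]].
Step i=5: Q has 5 at row 3, column 1; remove 6 from row 3 of P and reverse-bump: 6 enters row 2 and ejects 5; 5 enters row 1 and ejects 3. So w(5) = 3. P is now [[2, 5], [4, 6]].
Step i=4: Q has 4 at row 2, column 2; remove 6 from row 2 of P and reverse-bump: 6 enters row 1 and ejects 5. So w(4) = 5. P is now [[2, 6], [4]].
Step i=3: Q has 3 at row 1, column 2; remove that cell from P, ejecting 6. So w(3) = 6. P is now [[2], [4]].
Step i=2: Q has 2 at row 2, column 1; remove 4 from row 2 of P and reverse-bump: 4 enters row 1 and ejects 2. So w(2) = 2. P is now [[4]].
Step i=1: Q has 1 at row 1, column 1; remove that cell from P, ejecting 4. So w(1) = 4. P is now [].

So w = 4 2 6 5 3 1.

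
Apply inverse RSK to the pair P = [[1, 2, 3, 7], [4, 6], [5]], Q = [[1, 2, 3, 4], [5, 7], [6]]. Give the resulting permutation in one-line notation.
1 5 6 7 4 2 3

Reverse the RSK construction: for i from n down to 1, find the cell of Q containing i, remove the entry at that cell from P, and reverse-bump it up through P; the value ejected from row 1 is w(i).

Step i=7: Q has 7 at row 2, column 2; remove 6 from row 2 of P and reverse-bump: 6 enters row 1 and ejects 3. So w(7) = 3. P is now [[1, 2, 6, 7], [4], [5]].
Step i=6: Q has 6 at row 3, column 1; remove 5 from row 3 of P and reverse-bump: 5 enters row 2 and ejects 4; 4 enters row 1 and ejects 2. So w(6) = 2. P is now [[1, 4, 6, 7], [5]].
Step i=5: Q has 5 at row 2, column 1; remove 5 from row 2 of P and reverse-bump: 5 enters row 1 and ejects 4. So w(5) = 4. P is now [[1, 5, 6, 7]].
Step i=4: Q has 4 at row 1, column 4; remove that cell from P, ejecting 7. So w(4) = 7. P is now [[1, 5, 6]].
Step i=3: Q has 3 at row 1, column 3; remove that cell from P, ejecting 6. So w(3) = 6. P is now [[1, 5]].
Step i=2: Q has 2 at row 1, column 2; remove that cell from P, ejecting 5. So w(2) = 5. P is now [[1]].
Step i=1: Q has 1 at row 1, column 1; remove that cell from P, ejecting 1. So w(1) = 1. P is now [].

So w = 1 5 6 7 4 2 3.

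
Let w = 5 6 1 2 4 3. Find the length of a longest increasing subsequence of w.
3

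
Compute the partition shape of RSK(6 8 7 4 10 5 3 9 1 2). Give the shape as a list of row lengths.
Row-insert each entry into an empty tableau.

After inserting 6: P = [[6]].
After inserting 8: P = [[6, 8]].
After inserting 7: P = [[6, 7], [8]].
After inserting 4: P = [[4, 7], [6], [8]].
After inserting 10: P = [[4, 7, 10], [6], [8]].
After inserting 5: P = [[4, 5, 10], [6, 7], [8]].
After inserting 3: P = [[3, 5, 10], [4, 7], [6], [8]].
After inserting 9: P = [[3, 5, 9], [4, 7, 10], [6], [8]].
After inserting 1: P = [[1, 5, 9], [3, 7, 10], [4], [6], [8]].
After inserting 2: P = [[1, 2, 9], [3, 5, 10], [4, 7], [6], [8]].

The final insertion tableau P = [[1, 2, 9], [3, 5, 10], [4, 7], [6], [8]] has shape [3, 3, 2, 1, 1].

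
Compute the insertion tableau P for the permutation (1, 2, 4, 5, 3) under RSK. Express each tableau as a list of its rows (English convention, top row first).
P = [[1, 2, 3, 5], [4]]

Insert 1: appended to row 1. P = [[1]].
Insert 2: appended to row 1. P = [[1, 2]].
Insert 4: appended to row 1. P = [[1, 2, 4]].
Insert 5: appended to row 1. P = [[1, 2, 4, 5]].
Insert 3: 3 bumps 4 from row 1; 4 starts row 2. P = [[1, 2, 3, 5], [4]].

So P = [[1, 2, 3, 5], [4]].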